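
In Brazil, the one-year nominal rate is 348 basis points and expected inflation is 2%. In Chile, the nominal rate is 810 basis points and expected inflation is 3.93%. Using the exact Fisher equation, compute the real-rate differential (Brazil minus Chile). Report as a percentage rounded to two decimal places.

Brazil: (1 + 0.0348)/(1 + 0.0200) − 1 = 1.4510%
Chile: (1 + 0.0810)/(1 + 0.0393) − 1 = 4.0123%
Differential = 1.4510% − 4.0123% = -2.5613% → -2.56%.

-2.56%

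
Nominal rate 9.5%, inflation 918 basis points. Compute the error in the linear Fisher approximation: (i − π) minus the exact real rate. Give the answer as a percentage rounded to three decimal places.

Approximate: r ≈ 9.500% − 9.180% = 0.3200%
Exact: (1 + 0.0950)/(1 + 0.0918) − 1 = 0.2931%
Error = 0.3200% − 0.2931% = 0.0269% → 0.027%.

0.027%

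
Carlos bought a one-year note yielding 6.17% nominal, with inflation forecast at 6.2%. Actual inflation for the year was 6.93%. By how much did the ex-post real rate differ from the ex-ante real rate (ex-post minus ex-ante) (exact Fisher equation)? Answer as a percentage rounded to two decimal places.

-0.68%

Ex-ante: (1 + 0.0617)/(1 + 0.0620) − 1 = -0.0282%
Ex-post: (1 + 0.0617)/(1 + 0.0693) − 1 = -0.7107%
Difference (ex-post − ex-ante) = -0.6825% → -0.68%.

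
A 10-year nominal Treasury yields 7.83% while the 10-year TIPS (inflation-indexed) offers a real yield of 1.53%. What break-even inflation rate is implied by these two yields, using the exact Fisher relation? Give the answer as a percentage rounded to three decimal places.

(1 + π) = (1 + i)/(1 + r) = 1.07830 / 1.01530 = 1.062051
Break-even inflation = 1.062051 − 1 → 6.205%.

6.205%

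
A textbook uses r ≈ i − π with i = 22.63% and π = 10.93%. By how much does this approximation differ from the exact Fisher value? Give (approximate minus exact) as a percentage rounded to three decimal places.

Approximate: r ≈ 22.630% − 10.930% = 11.7000%
Exact: (1 + 0.2263)/(1 + 0.1093) − 1 = 10.5472%
Error = 11.7000% − 10.5472% = 1.1528% → 1.153%.

1.153%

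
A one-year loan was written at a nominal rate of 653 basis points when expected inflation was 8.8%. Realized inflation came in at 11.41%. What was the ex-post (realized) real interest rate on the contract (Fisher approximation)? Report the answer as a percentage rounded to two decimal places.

-4.88%

Ex-post: 6.53% − 11.41% = -4.880%
So the realized real rate is -4.88%.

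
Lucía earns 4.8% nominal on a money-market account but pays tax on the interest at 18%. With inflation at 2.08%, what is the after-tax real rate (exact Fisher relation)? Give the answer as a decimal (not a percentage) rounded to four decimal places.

After-tax nominal return = 4.8% × (1 − 0.18) = 3.9360%.
1 + r = 1.03936 / 1.02080 = 1.018182
After-tax real rate = 1.018182 − 1 → 0.0182.

0.0182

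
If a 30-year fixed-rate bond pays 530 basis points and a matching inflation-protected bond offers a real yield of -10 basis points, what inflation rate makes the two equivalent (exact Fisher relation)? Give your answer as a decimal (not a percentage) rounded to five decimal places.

0.05405

(1 + π) = (1 + i)/(1 + r) = 1.05300 / 0.99900 = 1.054054
Break-even inflation = 1.054054 − 1 → 0.05405.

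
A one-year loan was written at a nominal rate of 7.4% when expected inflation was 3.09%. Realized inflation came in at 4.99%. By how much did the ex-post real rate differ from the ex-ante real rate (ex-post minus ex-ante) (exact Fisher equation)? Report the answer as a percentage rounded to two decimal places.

Ex-ante: (1 + 0.0740)/(1 + 0.0309) − 1 = 4.1808%
Ex-post: (1 + 0.0740)/(1 + 0.0499) − 1 = 2.2955%
Difference (ex-post − ex-ante) = -1.8854% → -1.89%.

-1.89%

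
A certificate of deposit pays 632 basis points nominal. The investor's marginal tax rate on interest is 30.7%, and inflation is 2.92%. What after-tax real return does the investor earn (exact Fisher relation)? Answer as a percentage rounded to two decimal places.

1.42%

After-tax nominal return = 6.32% × (1 − 0.307) = 4.37976%.
1 + r = 1.0437976 / 1.02920 = 1.014183
After-tax real rate = 1.014183 − 1 → 1.42%.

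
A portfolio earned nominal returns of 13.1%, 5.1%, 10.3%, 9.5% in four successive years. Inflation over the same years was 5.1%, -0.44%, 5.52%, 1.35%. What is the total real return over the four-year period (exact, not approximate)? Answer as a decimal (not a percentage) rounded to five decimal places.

Nominal growth factor = 1.1310 × 1.0510 × 1.1030 × 1.0950 = 1.435671
Price-level growth factor = 1.0510 × 0.9956 × 1.0552 × 1.0135 = 1.119041
Real growth factor = 1.435671 / 1.119041 = 1.282947
Total real return = 1.282947 − 1 → 0.28295.

0.28295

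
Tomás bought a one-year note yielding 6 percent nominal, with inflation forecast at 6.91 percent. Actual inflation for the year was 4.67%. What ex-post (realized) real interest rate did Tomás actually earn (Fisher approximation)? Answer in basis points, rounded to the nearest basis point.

Ex-post: 6% − 4.67% = 1.330%
So the realized real rate is 133 basis points.

133 basis points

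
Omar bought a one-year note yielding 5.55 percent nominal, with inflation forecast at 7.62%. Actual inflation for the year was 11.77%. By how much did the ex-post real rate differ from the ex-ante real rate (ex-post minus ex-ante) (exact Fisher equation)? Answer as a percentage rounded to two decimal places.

-3.64%

Ex-ante: (1 + 0.0555)/(1 + 0.0762) − 1 = -1.9234%
Ex-post: (1 + 0.0555)/(1 + 0.1177) − 1 = -5.5650%
Difference (ex-post − ex-ante) = -3.6416% → -3.64%.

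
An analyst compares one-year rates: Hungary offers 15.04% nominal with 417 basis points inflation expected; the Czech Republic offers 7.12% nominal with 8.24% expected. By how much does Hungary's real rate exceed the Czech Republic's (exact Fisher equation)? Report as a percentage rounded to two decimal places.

Hungary: (1 + 0.1504)/(1 + 0.0417) − 1 = 10.4349%
The Czech Republic: (1 + 0.0712)/(1 + 0.0824) − 1 = -1.0347%
Differential = 10.4349% − (-1.0347%) = 11.4696% → 11.47%.

11.47%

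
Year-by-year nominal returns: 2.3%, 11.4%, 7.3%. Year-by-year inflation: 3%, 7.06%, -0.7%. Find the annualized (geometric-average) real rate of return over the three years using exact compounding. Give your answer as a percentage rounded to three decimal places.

3.749%

Nominal growth factor = 1.0230 × 1.1140 × 1.0730 = 1.22281441
Price-level growth factor = 1.0300 × 1.0706 × 0.9930 = 1.09499897
Real growth factor = 1.22281441 / 1.09499897 = 1.11672653
Annualized real rate = 1.11672653^(1/3) − 1 = 3.7486% → 3.749%.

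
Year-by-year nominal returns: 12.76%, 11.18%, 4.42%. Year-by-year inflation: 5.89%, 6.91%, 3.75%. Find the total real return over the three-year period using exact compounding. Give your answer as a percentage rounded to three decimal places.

11.456%

Compound the nominal returns: 1.1276 × 1.1118 × 1.0442 = 1.309078.
Compound inflation: 1.0589 × 1.0691 × 1.0375 = 1.174523.
Deflate: 1.309078 / 1.174523 = 1.114562.
Total real return = 1.114562 − 1 → 11.456%.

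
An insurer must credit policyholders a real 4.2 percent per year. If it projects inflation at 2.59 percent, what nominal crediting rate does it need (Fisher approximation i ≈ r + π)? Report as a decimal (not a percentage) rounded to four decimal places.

0.0679

i ≈ r + π = 4.2% + 2.59% = 0.0679.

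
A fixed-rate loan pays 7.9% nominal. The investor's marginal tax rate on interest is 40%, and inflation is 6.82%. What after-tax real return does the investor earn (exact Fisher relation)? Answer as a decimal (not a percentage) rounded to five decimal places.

-0.01947

After-tax nominal return = 7.9% × (1 − 0.4) = 4.7400%.
1 + r = 1.04740 / 1.06820 = 0.980528
After-tax real rate = 0.980528 − 1 → -0.01947.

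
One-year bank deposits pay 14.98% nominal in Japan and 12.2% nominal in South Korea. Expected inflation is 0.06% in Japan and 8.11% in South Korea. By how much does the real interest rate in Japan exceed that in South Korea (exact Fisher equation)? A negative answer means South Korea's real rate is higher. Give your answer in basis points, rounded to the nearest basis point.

1113 basis points

Japan: (1 + 0.1498)/(1 + 0.0006) − 1 = 14.9111%
South Korea: (1 + 0.1220)/(1 + 0.0811) − 1 = 3.7832%
Differential = 14.9111% − 3.7832% = 11.1279% → 1113 basis points.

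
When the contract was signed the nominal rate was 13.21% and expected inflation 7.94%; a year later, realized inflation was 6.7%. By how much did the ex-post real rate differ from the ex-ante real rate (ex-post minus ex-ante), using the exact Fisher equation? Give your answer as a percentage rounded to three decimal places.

Ex-ante: (1 + 0.1321)/(1 + 0.0794) − 1 = 4.8823%
Ex-post: (1 + 0.1321)/(1 + 0.0670) − 1 = 6.1012%
Difference (ex-post − ex-ante) = 1.2189% → 1.219%.

1.219%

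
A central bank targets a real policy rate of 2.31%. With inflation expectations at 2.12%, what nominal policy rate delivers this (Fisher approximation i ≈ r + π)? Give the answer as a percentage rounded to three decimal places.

i ≈ r + π = 2.31% + 2.12% = 4.430%.

4.430%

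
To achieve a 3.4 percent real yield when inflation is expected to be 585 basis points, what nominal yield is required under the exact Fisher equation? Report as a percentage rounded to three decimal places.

(1 + i) = (1 + r)(1 + π) = 1.03400 × 1.05850 = 1.094489
i = 1.094489 − 1, so the required nominal rate is 9.449%.

9.449%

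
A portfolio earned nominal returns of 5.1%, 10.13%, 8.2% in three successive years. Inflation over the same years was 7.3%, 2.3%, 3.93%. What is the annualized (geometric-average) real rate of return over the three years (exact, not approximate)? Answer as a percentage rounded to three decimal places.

3.159%

Nominal growth factor = 1.0510 × 1.1013 × 1.0820 = 1.25237854
Price-level growth factor = 1.0730 × 1.0230 × 1.0393 = 1.14081778
Real growth factor = 1.25237854 / 1.14081778 = 1.09779016
Annualized real rate = 1.09779016^(1/3) − 1 = 3.1588% → 3.159%.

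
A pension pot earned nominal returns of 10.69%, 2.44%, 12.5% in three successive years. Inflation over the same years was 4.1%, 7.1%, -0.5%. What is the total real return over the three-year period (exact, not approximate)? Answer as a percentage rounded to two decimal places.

Compound the nominal returns: 1.1069 × 1.0244 × 1.1250 = 1.275647.
Compound inflation: 1.0410 × 1.0710 × 0.9950 = 1.109336.
Deflate: 1.275647 / 1.109336 = 1.149919.
Total real return = 1.149919 − 1 → 14.99%.

14.99%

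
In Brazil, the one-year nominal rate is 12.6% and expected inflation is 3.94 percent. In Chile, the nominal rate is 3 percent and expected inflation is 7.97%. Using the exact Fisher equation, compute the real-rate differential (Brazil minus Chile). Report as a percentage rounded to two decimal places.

Brazil: (1 + 0.1260)/(1 + 0.0394) − 1 = 8.3317%
Chile: (1 + 0.0300)/(1 + 0.0797) − 1 = -4.6031%
Differential = 8.3317% − (-4.6031%) = 12.9349% → 12.93%.

12.93%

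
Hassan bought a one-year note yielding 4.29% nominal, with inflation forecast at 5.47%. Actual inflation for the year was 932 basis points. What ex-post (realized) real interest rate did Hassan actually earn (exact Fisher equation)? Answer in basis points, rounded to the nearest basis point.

Ex-post: (1 + 0.0429)/(1 + 0.0932) − 1 = -4.6012%
So the realized real rate is -460 basis points.

-460 basis points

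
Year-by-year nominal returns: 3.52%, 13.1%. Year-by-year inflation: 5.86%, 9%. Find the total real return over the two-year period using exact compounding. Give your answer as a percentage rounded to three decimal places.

1.468%

Compound the nominal returns: 1.0352 × 1.1310 = 1.170811.
Compound inflation: 1.0586 × 1.0900 = 1.153874.
Deflate: 1.170811 / 1.153874 = 1.014679.
Total real return = 1.014679 − 1 → 1.468%.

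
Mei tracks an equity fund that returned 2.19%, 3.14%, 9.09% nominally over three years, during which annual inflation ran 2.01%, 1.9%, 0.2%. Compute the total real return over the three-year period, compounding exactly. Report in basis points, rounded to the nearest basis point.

1039 basis points

Compound the nominal returns: 1.0219 × 1.0314 × 1.0909 = 1.149795.
Compound inflation: 1.0201 × 1.0190 × 1.0020 = 1.041561.
Deflate: 1.149795 / 1.041561 = 1.103915.
Total real return = 1.103915 − 1 → 1039 basis points.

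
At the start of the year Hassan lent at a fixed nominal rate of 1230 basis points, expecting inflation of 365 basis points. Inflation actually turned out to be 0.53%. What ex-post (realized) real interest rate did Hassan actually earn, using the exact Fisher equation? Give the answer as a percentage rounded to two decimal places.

Ex-post: (1 + 0.1230)/(1 + 0.0053) − 1 = 11.7079%
So the realized real rate is 11.71%.

11.71%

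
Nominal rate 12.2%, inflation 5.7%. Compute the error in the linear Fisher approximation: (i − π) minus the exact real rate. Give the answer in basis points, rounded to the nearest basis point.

35 basis points

Approximate: r ≈ 12.200% − 5.700% = 6.5000%
Exact: (1 + 0.1220)/(1 + 0.0570) − 1 = 6.1495%
Error = 6.5000% − 6.1495% = 0.3505% → 35 basis points.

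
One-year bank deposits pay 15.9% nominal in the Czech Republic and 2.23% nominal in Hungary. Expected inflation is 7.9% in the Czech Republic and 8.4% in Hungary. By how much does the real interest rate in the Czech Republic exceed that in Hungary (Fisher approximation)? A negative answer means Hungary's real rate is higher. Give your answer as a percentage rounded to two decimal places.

The Czech Republic: 15.9% − 7.9% = 8.000%
Hungary: 2.23% − 8.4% = -6.170%
Differential = 14.170% → 14.17%.

14.17%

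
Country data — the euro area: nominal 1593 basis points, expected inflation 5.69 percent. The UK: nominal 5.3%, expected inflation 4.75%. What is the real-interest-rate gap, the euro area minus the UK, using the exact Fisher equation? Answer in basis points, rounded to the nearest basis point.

The euro area: (1 + 0.1593)/(1 + 0.0569) − 1 = 9.6887%
The UK: (1 + 0.0530)/(1 + 0.0475) − 1 = 0.5251%
Differential = 9.6887% − 0.5251% = 9.1637% → 916 basis points.

916 basis points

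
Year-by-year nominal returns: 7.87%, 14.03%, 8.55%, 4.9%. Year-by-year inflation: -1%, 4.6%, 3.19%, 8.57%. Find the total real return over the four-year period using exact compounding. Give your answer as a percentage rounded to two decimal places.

20.73%

Nominal growth factor = 1.0787 × 1.1403 × 1.0855 × 1.0490 = 1.400635
Price-level growth factor = 0.9900 × 1.0460 × 1.0319 × 1.0857 = 1.160150
Real growth factor = 1.400635 / 1.160150 = 1.207288
Total real return = 1.207288 − 1 → 20.73%.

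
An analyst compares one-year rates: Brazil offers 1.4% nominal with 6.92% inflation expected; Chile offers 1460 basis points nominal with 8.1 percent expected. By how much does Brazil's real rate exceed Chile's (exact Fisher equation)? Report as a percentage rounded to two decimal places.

Brazil: (1 + 0.0140)/(1 + 0.0692) − 1 = -5.1627%
Chile: (1 + 0.1460)/(1 + 0.0810) − 1 = 6.0130%
Differential = -5.1627% − 6.0130% = -11.1757% → -11.18%.

-11.18%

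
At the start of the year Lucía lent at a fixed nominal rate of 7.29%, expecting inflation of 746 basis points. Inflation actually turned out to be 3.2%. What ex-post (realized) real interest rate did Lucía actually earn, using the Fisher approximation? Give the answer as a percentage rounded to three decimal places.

Ex-post: 7.29% − 3.2% = 4.090%
So the realized real rate is 4.090%.

4.090%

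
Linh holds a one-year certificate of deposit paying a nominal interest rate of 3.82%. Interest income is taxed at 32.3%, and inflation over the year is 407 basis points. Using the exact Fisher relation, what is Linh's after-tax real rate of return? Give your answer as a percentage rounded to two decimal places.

After-tax nominal return = 3.82% × (1 − 0.323) = 2.58614%.
1 + r = 1.0258614 / 1.04070 = 0.985742
After-tax real rate = 0.985742 − 1 → -1.43%.

-1.43%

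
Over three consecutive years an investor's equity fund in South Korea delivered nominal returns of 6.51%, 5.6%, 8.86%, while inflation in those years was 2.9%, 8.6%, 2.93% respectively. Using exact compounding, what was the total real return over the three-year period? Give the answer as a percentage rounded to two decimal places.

Compound the nominal returns: 1.0651 × 1.0560 × 1.0886 = 1.224398.
Compound inflation: 1.0290 × 1.0860 × 1.0293 = 1.150237.
Deflate: 1.224398 / 1.150237 = 1.064475.
Total real return = 1.064475 − 1 → 6.45%.

6.45%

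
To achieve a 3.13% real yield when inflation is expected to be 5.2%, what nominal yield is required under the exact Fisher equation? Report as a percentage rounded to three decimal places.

8.493%

(1 + i) = (1 + r)(1 + π) = 1.03130 × 1.05200 = 1.0849276
i = 1.0849276 − 1, so the required nominal rate is 8.493%.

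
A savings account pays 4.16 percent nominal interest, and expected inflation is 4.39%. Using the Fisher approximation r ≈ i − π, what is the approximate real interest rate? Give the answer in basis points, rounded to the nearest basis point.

-23 basis points

r ≈ i − π = 4.16% − 4.39% = -23 basis points.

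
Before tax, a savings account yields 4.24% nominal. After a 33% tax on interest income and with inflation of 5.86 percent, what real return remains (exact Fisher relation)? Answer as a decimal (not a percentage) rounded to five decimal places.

-0.02852

After-tax nominal return = 4.24% × (1 − 0.33) = 2.8408%.
1 + r = 1.028408 / 1.05860 = 0.971479
After-tax real rate = 0.971479 − 1 → -0.02852.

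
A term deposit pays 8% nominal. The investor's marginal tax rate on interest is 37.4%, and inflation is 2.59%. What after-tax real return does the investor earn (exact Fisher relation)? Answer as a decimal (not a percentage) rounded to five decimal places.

After-tax nominal return = 8% × (1 − 0.374) = 5.0080%.
1 + r = 1.05008 / 1.02590 = 1.023570
After-tax real rate = 1.023570 − 1 → 0.02357.

0.02357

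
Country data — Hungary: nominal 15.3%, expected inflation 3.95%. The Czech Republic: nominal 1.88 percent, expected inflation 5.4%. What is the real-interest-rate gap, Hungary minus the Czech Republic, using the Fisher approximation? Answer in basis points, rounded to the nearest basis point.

Hungary: 15.3% − 3.95% = 11.350%
The Czech Republic: 1.88% − 5.4% = -3.520%
Differential = 14.870% → 1487 basis points.

1487 basis points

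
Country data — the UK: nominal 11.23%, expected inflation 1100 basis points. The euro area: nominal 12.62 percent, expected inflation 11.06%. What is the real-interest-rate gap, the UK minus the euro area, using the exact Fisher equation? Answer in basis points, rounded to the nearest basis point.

-120 basis points

The UK: (1 + 0.1123)/(1 + 0.1100) − 1 = 0.2072%
The euro area: (1 + 0.1262)/(1 + 0.1106) − 1 = 1.4046%
Differential = 0.2072% − 1.4046% = -1.1974% → -120 basis points.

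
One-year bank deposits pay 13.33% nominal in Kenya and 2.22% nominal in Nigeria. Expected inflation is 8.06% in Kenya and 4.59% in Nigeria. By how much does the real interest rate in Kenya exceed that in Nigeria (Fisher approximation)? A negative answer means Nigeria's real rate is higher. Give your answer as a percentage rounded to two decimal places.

Kenya: 13.33% − 8.06% = 5.270%
Nigeria: 2.22% − 4.59% = -2.370%
Differential = 7.640% → 7.64%.

7.64%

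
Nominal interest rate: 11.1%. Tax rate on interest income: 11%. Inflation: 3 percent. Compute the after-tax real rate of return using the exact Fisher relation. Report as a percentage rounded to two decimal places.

6.68%

After-tax nominal return = 11.1% × (1 − 0.11) = 9.8790%.
1 + r = 1.09879 / 1.03000 = 1.066786
After-tax real rate = 1.066786 − 1 → 6.68%.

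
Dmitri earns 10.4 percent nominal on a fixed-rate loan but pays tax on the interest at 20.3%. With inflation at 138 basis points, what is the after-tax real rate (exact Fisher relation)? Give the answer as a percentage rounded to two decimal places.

After-tax nominal return = 10.4% × (1 − 0.203) = 8.2888%.
1 + r = 1.082888 / 1.01380 = 1.068148
After-tax real rate = 1.068148 − 1 → 6.81%.

6.81%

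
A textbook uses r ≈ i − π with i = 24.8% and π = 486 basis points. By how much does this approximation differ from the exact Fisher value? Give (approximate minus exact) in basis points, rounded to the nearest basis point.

92 basis points

Approximate: r ≈ 24.800% − 4.860% = 19.9400%
Exact: (1 + 0.2480)/(1 + 0.0486) − 1 = 19.0158%
Error = 19.9400% − 19.0158% = 0.9242% → 92 basis points.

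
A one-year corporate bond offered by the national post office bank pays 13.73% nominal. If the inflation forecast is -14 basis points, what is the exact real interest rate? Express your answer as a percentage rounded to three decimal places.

13.889%

By the Fisher relation, 1 + r = (1 + i)/(1 + π).
1 + r = 1.13730 / 0.99860 = 1.138894
r = 1.138894 − 1 = 13.8894%, i.e. 13.889%.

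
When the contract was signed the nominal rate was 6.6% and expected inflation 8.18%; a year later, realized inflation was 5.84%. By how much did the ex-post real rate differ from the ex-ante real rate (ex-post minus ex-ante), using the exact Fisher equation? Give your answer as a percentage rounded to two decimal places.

2.18%

Ex-ante: (1 + 0.0660)/(1 + 0.0818) − 1 = -1.4605%
Ex-post: (1 + 0.0660)/(1 + 0.0584) − 1 = 0.7181%
Difference (ex-post − ex-ante) = 2.1786% → 2.18%.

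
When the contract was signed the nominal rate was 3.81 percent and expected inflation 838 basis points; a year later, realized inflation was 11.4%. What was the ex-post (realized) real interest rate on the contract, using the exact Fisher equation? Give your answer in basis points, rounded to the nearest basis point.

-681 basis points

Ex-post: (1 + 0.0381)/(1 + 0.1140) − 1 = -6.8133%
So the realized real rate is -681 basis points.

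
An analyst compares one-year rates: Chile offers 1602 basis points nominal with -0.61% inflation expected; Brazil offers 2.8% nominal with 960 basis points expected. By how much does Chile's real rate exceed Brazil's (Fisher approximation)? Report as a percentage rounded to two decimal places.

23.43%

Chile: 16.02% − (-0.61%) = 16.630%
Brazil: 2.8% − 9.6% = -6.800%
Differential = 23.430% → 23.43%.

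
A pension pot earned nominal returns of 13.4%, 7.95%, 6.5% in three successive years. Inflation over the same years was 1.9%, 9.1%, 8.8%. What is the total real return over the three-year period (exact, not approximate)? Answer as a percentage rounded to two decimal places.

7.78%

Nominal growth factor = 1.1340 × 1.0795 × 1.0650 = 1.303723
Price-level growth factor = 1.0190 × 1.0910 × 1.0880 = 1.209561
Real growth factor = 1.303723 / 1.209561 = 1.077848
Total real return = 1.077848 − 1 → 7.78%.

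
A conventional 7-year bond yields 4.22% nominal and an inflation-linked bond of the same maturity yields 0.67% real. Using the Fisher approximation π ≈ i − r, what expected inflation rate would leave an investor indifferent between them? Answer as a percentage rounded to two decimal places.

3.55%

π ≈ i − r = 4.22% − 0.67% → 3.55%.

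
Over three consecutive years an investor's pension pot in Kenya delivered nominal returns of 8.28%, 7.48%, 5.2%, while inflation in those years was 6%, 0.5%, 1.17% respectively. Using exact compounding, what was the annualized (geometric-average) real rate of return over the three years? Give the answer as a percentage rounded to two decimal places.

Nominal growth factor = 1.0828 × 1.0748 × 1.0520 = 1.22431070
Price-level growth factor = 1.0600 × 1.0050 × 1.0117 = 1.07776401
Real growth factor = 1.22431070 / 1.07776401 = 1.13597289
Annualized real rate = 1.13597289^(1/3) − 1 = 4.3412% → 4.34%.

4.34%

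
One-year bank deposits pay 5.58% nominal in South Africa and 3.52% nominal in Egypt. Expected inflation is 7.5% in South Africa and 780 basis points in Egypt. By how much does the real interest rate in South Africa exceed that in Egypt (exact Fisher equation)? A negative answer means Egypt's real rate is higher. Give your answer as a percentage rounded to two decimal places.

2.18%

South Africa: (1 + 0.0558)/(1 + 0.0750) − 1 = -1.7860%
Egypt: (1 + 0.0352)/(1 + 0.0780) − 1 = -3.9703%
Differential = -1.7860% − (-3.9703%) = 2.1843% → 2.18%.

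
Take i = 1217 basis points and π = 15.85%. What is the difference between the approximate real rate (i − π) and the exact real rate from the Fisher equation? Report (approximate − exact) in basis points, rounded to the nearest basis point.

Approximate: r ≈ 12.170% − 15.850% = -3.6800%
Exact: (1 + 0.1217)/(1 + 0.1585) − 1 = -3.1765%
Error = -3.6800% − (-3.1765%) = -0.5035% → -50 basis points.

-50 basis points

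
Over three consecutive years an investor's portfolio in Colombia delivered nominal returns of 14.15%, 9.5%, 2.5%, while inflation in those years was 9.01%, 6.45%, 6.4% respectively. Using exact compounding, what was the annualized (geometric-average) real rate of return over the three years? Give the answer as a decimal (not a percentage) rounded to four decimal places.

0.0124

Nominal growth factor = 1.1415 × 1.0950 × 1.0250 = 1.28119106
Price-level growth factor = 1.0901 × 1.0645 × 1.0640 = 1.23467778
Real growth factor = 1.28119106 / 1.23467778 = 1.03767240
Annualized real rate = 1.03767240^(1/3) − 1 = 1.2403% → 0.0124.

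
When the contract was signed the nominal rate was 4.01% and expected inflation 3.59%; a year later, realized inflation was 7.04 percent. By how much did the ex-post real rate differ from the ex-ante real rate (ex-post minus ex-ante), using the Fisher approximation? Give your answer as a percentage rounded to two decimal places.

Ex-ante: 4.01% − 3.59% = 0.420%
Ex-post: 4.01% − 7.04% = -3.030%
Difference (ex-post − ex-ante) = -3.4500% → -3.45%.

-3.45%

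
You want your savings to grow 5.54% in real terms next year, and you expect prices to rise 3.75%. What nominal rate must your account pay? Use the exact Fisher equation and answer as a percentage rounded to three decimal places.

9.498%

(1 + i) = (1 + r)(1 + π) = 1.05540 × 1.03750 = 1.0949775
i = 1.0949775 − 1, so the required nominal rate is 9.498%.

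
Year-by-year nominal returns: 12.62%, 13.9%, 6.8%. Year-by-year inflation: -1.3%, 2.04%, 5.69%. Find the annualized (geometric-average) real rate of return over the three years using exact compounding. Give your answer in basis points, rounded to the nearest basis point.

Compound the nominal returns: 1.1262 × 1.1390 × 1.0680 = 1.36996824.
Compound inflation: 0.9870 × 1.0204 × 1.0569 = 1.06444077.
Deflate: 1.36996824 / 1.06444077 = 1.28703098.
Annualized real rate = 1.28703098^(1/3) − 1 = 8.7751% → 878 basis points.

878 basis points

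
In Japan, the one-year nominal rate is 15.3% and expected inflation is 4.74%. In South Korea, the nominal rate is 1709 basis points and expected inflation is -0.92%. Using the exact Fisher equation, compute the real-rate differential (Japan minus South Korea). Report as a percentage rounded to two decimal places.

Japan: (1 + 0.1530)/(1 + 0.0474) − 1 = 10.0821%
South Korea: (1 + 0.1709)/(1 − 0.0092) − 1 = 18.1772%
Differential = 10.0821% − 18.1772% = -8.0951% → -8.10%.

-8.10%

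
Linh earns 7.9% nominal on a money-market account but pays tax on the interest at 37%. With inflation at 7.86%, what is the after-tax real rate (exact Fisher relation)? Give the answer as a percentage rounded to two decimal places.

-2.67%

After-tax nominal return = 7.9% × (1 − 0.37) = 4.9770%.
1 + r = 1.04977 / 1.07860 = 0.973271
After-tax real rate = 0.973271 − 1 → -2.67%.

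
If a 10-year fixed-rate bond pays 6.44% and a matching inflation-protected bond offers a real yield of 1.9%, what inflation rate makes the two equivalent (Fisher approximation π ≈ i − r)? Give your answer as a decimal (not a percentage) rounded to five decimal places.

0.04540

π ≈ i − r = 6.44% − 1.9% → 0.04540.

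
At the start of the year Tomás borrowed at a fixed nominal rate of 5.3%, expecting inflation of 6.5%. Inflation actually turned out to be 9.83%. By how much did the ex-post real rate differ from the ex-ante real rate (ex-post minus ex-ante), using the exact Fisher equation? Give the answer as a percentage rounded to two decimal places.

-3.00%

Ex-ante: (1 + 0.0530)/(1 + 0.0650) − 1 = -1.1268%
Ex-post: (1 + 0.0530)/(1 + 0.0983) − 1 = -4.1246%
Difference (ex-post − ex-ante) = -2.9978% → -3.00%.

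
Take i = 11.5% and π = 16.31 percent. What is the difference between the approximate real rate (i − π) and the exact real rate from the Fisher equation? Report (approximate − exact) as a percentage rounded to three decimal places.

Approximate: r ≈ 11.500% − 16.310% = -4.8100%
Exact: (1 + 0.1150)/(1 + 0.1631) − 1 = -4.13549996%
Error = -4.8100% − (-4.13549996%) = -0.67450004% → -0.675%.

-0.675%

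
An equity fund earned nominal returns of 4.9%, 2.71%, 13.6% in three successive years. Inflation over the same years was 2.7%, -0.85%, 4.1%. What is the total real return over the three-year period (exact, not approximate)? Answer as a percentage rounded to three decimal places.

Nominal growth factor = 1.0490 × 1.0271 × 1.1360 = 1.223958
Price-level growth factor = 1.0270 × 0.9915 × 1.0410 = 1.060020
Real growth factor = 1.223958 / 1.060020 = 1.154656
Total real return = 1.154656 − 1 → 15.466%.

15.466%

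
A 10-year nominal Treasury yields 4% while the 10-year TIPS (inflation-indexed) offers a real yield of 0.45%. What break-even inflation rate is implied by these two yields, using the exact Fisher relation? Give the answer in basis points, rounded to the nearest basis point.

(1 + π) = (1 + i)/(1 + r) = 1.04000 / 1.00450 = 1.035341
Break-even inflation = 1.035341 − 1 → 353 basis points.

353 basis points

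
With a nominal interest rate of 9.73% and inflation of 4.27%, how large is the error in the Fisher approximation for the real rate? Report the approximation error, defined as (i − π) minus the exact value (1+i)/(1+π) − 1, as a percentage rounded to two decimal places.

Approximate: r ≈ 9.730% − 4.270% = 5.4600%
Exact: (1 + 0.0973)/(1 + 0.0427) − 1 = 5.2364%
Error = 5.4600% − 5.2364% = 0.2236% → 0.22%.

0.22%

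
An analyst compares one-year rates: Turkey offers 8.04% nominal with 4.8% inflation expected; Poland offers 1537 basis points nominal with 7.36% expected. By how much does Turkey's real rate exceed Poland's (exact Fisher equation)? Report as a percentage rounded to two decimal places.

Turkey: (1 + 0.0804)/(1 + 0.0480) − 1 = 3.0916%
Poland: (1 + 0.1537)/(1 + 0.0736) − 1 = 7.4609%
Differential = 3.0916% − 7.4609% = -4.3693% → -4.37%.

-4.37%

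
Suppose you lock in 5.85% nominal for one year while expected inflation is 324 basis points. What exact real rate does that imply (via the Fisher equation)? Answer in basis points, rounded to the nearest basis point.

253 basis points

By the Fisher equation, 1 + r = (1 + i)/(1 + π).
1 + r = 1.05850 / 1.03240 = 1.025281
r = 1.025281 − 1 = 2.5281%, i.e. 253 basis points.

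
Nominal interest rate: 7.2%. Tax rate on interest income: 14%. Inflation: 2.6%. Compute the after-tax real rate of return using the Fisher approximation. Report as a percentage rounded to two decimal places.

After-tax nominal return = 7.2% × (1 − 0.14) = 6.1920%.
r ≈ 6.1920% − 2.6% → 3.59%.

3.59%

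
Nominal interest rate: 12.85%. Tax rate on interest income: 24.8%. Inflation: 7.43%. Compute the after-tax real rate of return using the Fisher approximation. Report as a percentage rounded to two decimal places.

2.23%

After-tax nominal return = 12.85% × (1 − 0.248) = 9.6632%.
r ≈ 9.6632% − 7.43% → 2.23%.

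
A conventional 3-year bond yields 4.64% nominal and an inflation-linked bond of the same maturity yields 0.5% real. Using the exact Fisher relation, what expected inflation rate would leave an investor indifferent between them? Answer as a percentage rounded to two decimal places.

(1 + π) = (1 + i)/(1 + r) = 1.04640 / 1.00500 = 1.041194
Break-even inflation = 1.041194 − 1 → 4.12%.

4.12%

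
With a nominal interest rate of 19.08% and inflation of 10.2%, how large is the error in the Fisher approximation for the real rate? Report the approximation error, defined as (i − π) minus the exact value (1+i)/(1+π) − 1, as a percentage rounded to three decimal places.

Approximate: r ≈ 19.080% − 10.200% = 8.8800%
Exact: (1 + 0.1908)/(1 + 0.1020) − 1 = 8.0581%
Error = 8.8800% − 8.0581% = 0.8219% → 0.822%.

0.822%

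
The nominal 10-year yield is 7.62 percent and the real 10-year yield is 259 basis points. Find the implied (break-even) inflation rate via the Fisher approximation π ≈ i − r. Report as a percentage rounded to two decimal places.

π ≈ i − r = 7.62% − 2.59% → 5.03%.

5.03%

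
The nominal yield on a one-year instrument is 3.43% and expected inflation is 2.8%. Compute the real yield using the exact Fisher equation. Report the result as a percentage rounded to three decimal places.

0.613%

1 + r = 1.03430 / 1.02800 = 1.006128
r = 1.006128 − 1 = 0.6128%, i.e. 0.613%.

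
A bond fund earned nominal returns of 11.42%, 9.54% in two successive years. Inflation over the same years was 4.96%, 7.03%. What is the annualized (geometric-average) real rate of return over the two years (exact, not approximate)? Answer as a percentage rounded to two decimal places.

Compound the nominal returns: 1.1142 × 1.0954 = 1.22049468.
Compound inflation: 1.0496 × 1.0703 = 1.12338688.
Deflate: 1.22049468 / 1.12338688 = 1.08644199.
Annualized real rate = 1.08644199^(1/2) − 1 = 4.2325% → 4.23%.

4.23%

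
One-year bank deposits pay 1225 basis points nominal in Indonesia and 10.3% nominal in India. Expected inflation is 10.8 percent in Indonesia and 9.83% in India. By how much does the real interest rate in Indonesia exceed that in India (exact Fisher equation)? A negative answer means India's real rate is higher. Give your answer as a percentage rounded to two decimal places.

0.88%

Indonesia: (1 + 0.1225)/(1 + 0.1080) − 1 = 1.3087%
India: (1 + 0.1030)/(1 + 0.0983) − 1 = 0.4279%
Differential = 1.3087% − 0.4279% = 0.8807% → 0.88%.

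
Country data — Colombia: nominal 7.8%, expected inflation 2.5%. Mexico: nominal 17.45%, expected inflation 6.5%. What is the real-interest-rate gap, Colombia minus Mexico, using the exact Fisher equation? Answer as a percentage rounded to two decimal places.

-5.11%

Colombia: (1 + 0.0780)/(1 + 0.0250) − 1 = 5.1707%
Mexico: (1 + 0.1745)/(1 + 0.0650) − 1 = 10.2817%
Differential = 5.1707% − 10.2817% = -5.1110% → -5.11%.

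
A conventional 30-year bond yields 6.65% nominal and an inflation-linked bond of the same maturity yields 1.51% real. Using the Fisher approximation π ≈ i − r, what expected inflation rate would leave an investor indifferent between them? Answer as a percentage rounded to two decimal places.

π ≈ i − r = 6.65% − 1.51% → 5.14%.

5.14%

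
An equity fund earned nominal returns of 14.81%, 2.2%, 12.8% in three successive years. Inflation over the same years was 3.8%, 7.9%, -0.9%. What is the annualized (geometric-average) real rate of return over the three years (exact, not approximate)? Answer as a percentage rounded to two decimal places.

6.04%

Nominal growth factor = 1.1481 × 1.0220 × 1.1280 = 1.32354805
Price-level growth factor = 1.0380 × 1.0790 × 0.9910 = 1.10992198
Real growth factor = 1.32354805 / 1.10992198 = 1.19246944
Annualized real rate = 1.19246944^(1/3) − 1 = 6.0431% → 6.04%.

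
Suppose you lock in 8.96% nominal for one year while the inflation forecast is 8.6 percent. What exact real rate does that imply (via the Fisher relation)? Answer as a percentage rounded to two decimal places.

0.33%

1 + r = 1.08960 / 1.08600 = 1.003315
r = 1.003315 − 1 = 0.3315%, i.e. 0.33%.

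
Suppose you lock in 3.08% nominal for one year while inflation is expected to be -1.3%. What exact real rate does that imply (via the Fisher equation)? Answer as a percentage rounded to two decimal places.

4.44%

1 + r = 1.03080 / 0.98700 = 1.044377
r = 1.044377 − 1 = 4.4377%, i.e. 4.44%.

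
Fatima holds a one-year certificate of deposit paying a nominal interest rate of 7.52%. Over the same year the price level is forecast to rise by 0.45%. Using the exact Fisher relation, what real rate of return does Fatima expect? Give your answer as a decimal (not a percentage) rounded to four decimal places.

0.0704

1 + r = 1.07520 / 1.00450 = 1.070383
r = 1.070383 − 1 = 7.0383%, i.e. 0.0704.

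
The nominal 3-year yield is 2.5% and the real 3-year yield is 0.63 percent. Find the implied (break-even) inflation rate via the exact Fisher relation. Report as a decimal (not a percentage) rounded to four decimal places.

0.0186

(1 + π) = (1 + i)/(1 + r) = 1.02500 / 1.00630 = 1.018583
Break-even inflation = 1.018583 − 1 → 0.0186.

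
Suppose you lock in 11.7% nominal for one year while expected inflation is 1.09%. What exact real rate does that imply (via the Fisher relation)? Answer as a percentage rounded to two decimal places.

10.50%

By the Fisher relation, 1 + r = (1 + i)/(1 + π).
1 + r = 1.11700 / 1.01090 = 1.104956
r = 1.104956 − 1 = 10.4956%, i.e. 10.50%.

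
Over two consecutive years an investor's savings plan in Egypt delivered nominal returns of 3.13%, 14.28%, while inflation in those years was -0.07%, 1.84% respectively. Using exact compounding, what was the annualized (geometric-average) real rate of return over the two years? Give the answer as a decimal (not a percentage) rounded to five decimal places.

0.07614

Compound the nominal returns: 1.0313 × 1.1428 = 1.17856964.
Compound inflation: 0.9993 × 1.0184 = 1.01768712.
Deflate: 1.17856964 / 1.01768712 = 1.15808643.
Annualized real rate = 1.15808643^(1/2) − 1 = 7.6144% → 0.07614.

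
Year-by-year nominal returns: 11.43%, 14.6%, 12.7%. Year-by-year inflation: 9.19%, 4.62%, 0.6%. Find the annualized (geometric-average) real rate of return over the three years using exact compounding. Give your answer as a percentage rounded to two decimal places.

7.79%

Compound the nominal returns: 1.1143 × 1.1460 × 1.1270 = 1.43916525.
Compound inflation: 1.0919 × 1.0462 × 1.0060 = 1.14919985.
Deflate: 1.43916525 / 1.14919985 = 1.25231938.
Annualized real rate = 1.25231938^(1/3) − 1 = 7.7883% → 7.79%.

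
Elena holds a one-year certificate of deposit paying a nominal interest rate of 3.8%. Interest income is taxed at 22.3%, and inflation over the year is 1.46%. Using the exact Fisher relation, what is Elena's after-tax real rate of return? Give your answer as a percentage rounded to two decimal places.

1.47%

After-tax nominal return = 3.8% × (1 − 0.223) = 2.9526%.
1 + r = 1.029526 / 1.01460 = 1.014711
After-tax real rate = 1.014711 − 1 → 1.47%.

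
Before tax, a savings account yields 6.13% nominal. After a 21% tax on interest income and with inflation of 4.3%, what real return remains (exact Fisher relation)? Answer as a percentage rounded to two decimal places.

After-tax nominal return = 6.13% × (1 − 0.21) = 4.8427%.
1 + r = 1.048427 / 1.04300 = 1.005203
After-tax real rate = 1.005203 − 1 → 0.52%.

0.52%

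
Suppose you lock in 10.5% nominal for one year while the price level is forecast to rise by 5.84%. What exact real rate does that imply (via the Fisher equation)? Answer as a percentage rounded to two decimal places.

1 + r = 1.10500 / 1.05840 = 1.044029
r = 1.044029 − 1 = 4.4029%, i.e. 4.40%.

4.40%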